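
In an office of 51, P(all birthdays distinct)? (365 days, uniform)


P(all different) = Π(365-i)/365 for i=0..50
= (365/365)×(364/365)×...×(315/365)
= 0.025568

P ≈ 0.0256 ≈ 2.56%


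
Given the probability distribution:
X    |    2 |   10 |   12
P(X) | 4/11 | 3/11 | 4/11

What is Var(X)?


E[X] = 86/11
E[X²] = 892/11
Var(X) = E[X²] - (E[X])² = 892/11 - 7396/121 = 2416/121

Var(X) = 2416/121 ≈ 19.9669


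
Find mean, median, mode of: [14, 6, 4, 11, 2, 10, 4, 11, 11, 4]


Sorted: [2, 4, 4, 4, 6, 10, 11, 11, 11, 14]
Mean = 77/10
Median = 8
Freq: {14: 1, 6: 1, 4: 3, 11: 3, 2: 1, 10: 1}
Mode: [4, 11]

Mean=77/10, Median=8, Mode=[4, 11]


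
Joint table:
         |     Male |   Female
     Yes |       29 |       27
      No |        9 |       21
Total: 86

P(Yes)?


P(Yes) = (29+27)/86 = 56/86 = 28/43

P(Yes) = 28/43 ≈ 65.12%


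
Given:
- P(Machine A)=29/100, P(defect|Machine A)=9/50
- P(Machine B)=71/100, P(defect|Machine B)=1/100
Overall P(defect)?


P(B) = Σ P(B|Aᵢ)×P(Aᵢ)
  9/50×29/100 = 261/5000
  1/100×71/100 = 71/10000
Sum = 593/10000

P(defect) = 593/10000 ≈ 5.93%


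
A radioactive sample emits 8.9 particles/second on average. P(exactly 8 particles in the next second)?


Poisson(λ=8.9): P(X=8) = e^(-λ)×λ^k/k!
= e^(-8.9) × 8.9^8 / 8!
≈ 0.0001363889265 × 39365888.057 / 40320 ≈ 0.133161

P(X=8) ≈ 0.133161 ≈ 13.32%


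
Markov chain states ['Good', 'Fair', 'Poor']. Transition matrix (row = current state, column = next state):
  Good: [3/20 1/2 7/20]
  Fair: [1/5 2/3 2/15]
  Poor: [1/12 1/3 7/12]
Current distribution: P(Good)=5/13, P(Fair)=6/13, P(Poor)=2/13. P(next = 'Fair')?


P(next=Fair) = Σᵢ P(now=i)×P(i→Fair)
= 5/13×1/2 + 6/13×2/3 + 2/13×1/3
= 5/26 + 4/13 + 2/39 = 43/78

P = 43/78 ≈ 0.5513


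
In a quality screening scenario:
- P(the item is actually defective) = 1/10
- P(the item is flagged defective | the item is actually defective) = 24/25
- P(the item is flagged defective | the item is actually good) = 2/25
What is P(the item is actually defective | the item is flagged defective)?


Using Bayes' theorem:
P(A|B) = P(B|A)·P(A) / P(B)

P(the item is flagged defective) = 24/25 × 1/10 + 2/25 × 9/10
= 12/125 + 9/125 = 21/125

P(the item is actually defective|the item is flagged defective) = (12/125) / (21/125) = 4/7

P(the item is actually defective|the item is flagged defective) = 4/7 ≈ 57.14%


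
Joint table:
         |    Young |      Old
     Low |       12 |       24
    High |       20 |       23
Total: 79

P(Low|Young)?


P(Low|Young) = 12/(12+20) = 12/32 = 3/8

P = 3/8 ≈ 37.50%


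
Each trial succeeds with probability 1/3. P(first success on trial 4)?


Geometric: P(X=4) = (1-p)^(k-1)×p = (2/3)^3×1/3 = 8/81

P(X=4) = 8/81 ≈ 9.88%


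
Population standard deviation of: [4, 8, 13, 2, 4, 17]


Mean = 48/6 = 8
  (4-8)²=16
  (8-8)²=0
  (13-8)²=25
  (2-8)²=36
  (4-8)²=16
  (17-8)²=81
Σ(x-μ)² = 174
σ² = 174/6 = 29

σ = √(29) ≈ 5.3852


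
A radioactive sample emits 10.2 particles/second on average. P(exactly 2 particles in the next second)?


Poisson(λ=10.2): P(X=2) = e^(-λ)×λ^k/k!
= e^(-10.2) × 10.2^2 / 2!
≈ 3.717031868e-05 × 104.04 / 2 ≈ 0.001934

P(X=2) ≈ 0.001934 ≈ 0.19%


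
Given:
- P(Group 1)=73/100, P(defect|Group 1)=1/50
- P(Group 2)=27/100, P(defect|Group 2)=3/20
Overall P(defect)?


P(B) = Σ P(B|Aᵢ)×P(Aᵢ)
  1/50×73/100 = 73/5000
  3/20×27/100 = 81/2000
Sum = 551/10000

P(defect) = 551/10000 ≈ 5.51%


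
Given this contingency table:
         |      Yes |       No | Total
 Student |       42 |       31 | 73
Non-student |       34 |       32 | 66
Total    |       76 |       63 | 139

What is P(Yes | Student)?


P(Yes | Student) = 42/(42+31) = 42/73

P(Yes|Student) = 42/73 ≈ 57.53%


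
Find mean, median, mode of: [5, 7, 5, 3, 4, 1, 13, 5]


Sorted: [1, 3, 4, 5, 5, 5, 7, 13]
Mean = 43/8
Median = 5
Freq: {5: 3, 7: 1, 3: 1, 4: 1, 1: 1, 13: 1}
Mode: [5]

Mean=43/8, Median=5, Mode=5


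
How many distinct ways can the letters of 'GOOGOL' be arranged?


Letters: 6, freq: {'G': 2, 'O': 3, 'L': 1}
6!/(2!×3!×1!) = 720/12 = 60

60


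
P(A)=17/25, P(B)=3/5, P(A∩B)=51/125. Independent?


P(A)×P(B) = 51/125
P(A∩B) = 51/125
Equal ✓ → Independent

Yes, independent


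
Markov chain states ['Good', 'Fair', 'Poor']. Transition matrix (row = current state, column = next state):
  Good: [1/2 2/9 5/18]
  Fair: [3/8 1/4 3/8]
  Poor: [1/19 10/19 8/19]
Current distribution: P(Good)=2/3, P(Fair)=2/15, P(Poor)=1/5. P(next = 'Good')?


P(next=Good) = Σᵢ P(now=i)×P(i→Good)
= 2/3×1/2 + 2/15×3/8 + 1/5×1/19
= 1/3 + 1/20 + 1/95 = 449/1140

P = 449/1140 ≈ 0.3939


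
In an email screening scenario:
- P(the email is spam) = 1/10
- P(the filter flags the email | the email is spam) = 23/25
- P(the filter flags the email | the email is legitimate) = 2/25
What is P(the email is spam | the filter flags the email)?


Using Bayes' theorem:
P(A|B) = P(B|A)·P(A) / P(B)

P(the filter flags the email) = 23/25 × 1/10 + 2/25 × 9/10
= 23/250 + 9/125 = 41/250

P(the email is spam|the filter flags the email) = (23/250) / (41/250) = 23/41

P(the email is spam|the filter flags the email) = 23/41 ≈ 56.10%


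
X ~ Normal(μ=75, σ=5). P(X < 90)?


z = (90-75)/5 = 3.0
P(Z < 3.0) = 0.9987

P(X < 90) ≈ 0.9987


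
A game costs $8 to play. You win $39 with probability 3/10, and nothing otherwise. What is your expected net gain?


E[gain] = (39-8)×3/10 + (-8)×7/10
= 93/10 - 28/5 = 37/10

Expected net gain = $37/10 ≈ $3.70


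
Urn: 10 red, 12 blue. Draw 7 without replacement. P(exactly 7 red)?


Hypergeometric: C(10,7)×C(12,0)/C(22,7)
= 120×1/170544 = 5/7106

P(X=7) = 5/7106 ≈ 0.07%


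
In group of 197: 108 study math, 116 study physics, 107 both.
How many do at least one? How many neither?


|A∪B| = 108+116-107 = 117
Neither = 197-117 = 80

At least one: 117; Neither: 80


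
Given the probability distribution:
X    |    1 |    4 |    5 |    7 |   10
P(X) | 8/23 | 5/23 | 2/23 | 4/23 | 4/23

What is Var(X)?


E[X] = 106/23
E[X²] = 734/23
Var(X) = E[X²] - (E[X])² = 734/23 - 11236/529 = 5646/529

Var(X) = 5646/529 ≈ 10.6730


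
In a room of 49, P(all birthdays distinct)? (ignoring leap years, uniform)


P(all different) = Π(365-i)/365 for i=0..48
= (365/365)×(364/365)×...×(317/365)
= 0.034220

P ≈ 0.0342 ≈ 3.42%


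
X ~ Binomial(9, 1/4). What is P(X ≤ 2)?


P(X ≤ 2) = Σ P(X=i) for i=0..2
P(X=0) = 19683/262144
P(X=1) = 59049/262144
P(X=2) = 19683/65536
Sum = 19683/32768

P(X ≤ 2) = 19683/32768 ≈ 60.07%


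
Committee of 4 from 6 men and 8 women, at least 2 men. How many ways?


Count by #men:
  2M,2W: C(6,2)×C(8,2)=420
  3M,1W: C(6,3)×C(8,1)=160
  4M,0W: C(6,4)×C(8,0)=15
Total = 595

595


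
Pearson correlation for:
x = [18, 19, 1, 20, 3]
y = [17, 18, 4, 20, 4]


n=5, Σx=61, Σy=63, Σxy=1064, Σx²=1095, Σy²=1045
r = (5×1064 - 61×63)/√((5×1095 - 61²)(5×1045 - 63²))
= 1477/√(1754×1256) = 1477/√2203024 ≈ 1477/1484.2587 ≈ 0.9951

r ≈ 0.9951


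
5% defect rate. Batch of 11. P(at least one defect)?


P(all good) = (19/20)^11 = 116490258898219/204800000000000
P(≥1 defect) = 88309741101781/204800000000000

P = 88309741101781/204800000000000 ≈ 43.12%


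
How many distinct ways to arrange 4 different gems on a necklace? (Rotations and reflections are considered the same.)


Free circular arrangements: rotations and reflections both identified.
(n-1)!/2 = 3!/2 = 6/2 = 3

3


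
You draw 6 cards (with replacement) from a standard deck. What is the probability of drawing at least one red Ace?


P(not a red Ace) = 50/52 = 25/26
P(none in 6 draws) = (25/26)^6 = 244140625/308915776
P(≥1 red Ace) = 1 - 244140625/308915776 = 64775151/308915776

P = 64775151/308915776 ≈ 20.97%


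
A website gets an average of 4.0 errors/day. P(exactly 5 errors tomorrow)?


Poisson(λ=4.0): P(X=5) = e^(-λ)×λ^k/k!
= e^(-4.0) × 4.0^5 / 5!
≈ 0.01831563889 × 1024 / 120 ≈ 0.156293

P(X=5) ≈ 0.156293 ≈ 15.63%


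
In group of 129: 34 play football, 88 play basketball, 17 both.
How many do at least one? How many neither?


|A∪B| = 34+88-17 = 105
Neither = 129-105 = 24

At least one: 105; Neither: 24


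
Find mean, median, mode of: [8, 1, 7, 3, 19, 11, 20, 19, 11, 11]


Sorted: [1, 3, 7, 8, 11, 11, 11, 19, 19, 20]
Mean = 110/10 = 11
Median = 11
Freq: {8: 1, 1: 1, 7: 1, 3: 1, 19: 2, 11: 3, 20: 1}
Mode: [11]

Mean=11, Median=11, Mode=11


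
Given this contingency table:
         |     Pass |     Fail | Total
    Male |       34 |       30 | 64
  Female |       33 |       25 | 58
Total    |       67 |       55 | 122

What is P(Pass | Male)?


P(Pass | Male) = 34/(34+30) = 34/64 = 17/32

P(Pass|Male) = 17/32 ≈ 53.12%


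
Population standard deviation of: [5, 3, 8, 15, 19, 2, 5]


Mean = 57/7
  (5-57/7)²=484/49
  (3-57/7)²=1296/49
  (8-57/7)²=1/49
  (15-57/7)²=2304/49
  (19-57/7)²=5776/49
  (2-57/7)²=1849/49
  (5-57/7)²=484/49
Σ(x-μ)² = 1742/7
σ² = (1742/7)/7 = 1742/49

σ = √(1742/49) ≈ 5.9625


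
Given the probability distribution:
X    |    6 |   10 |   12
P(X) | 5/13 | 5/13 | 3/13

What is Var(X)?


E[X] = 116/13
E[X²] = 1112/13
Var(X) = E[X²] - (E[X])² = 1112/13 - 13456/169 = 1000/169

Var(X) = 1000/169 ≈ 5.9172


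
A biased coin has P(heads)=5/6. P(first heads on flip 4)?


Geometric: P(X=4) = (1-p)^(k-1)×p = (1/6)^3×5/6 = 5/1296

P(X=4) = 5/1296 ≈ 0.39%


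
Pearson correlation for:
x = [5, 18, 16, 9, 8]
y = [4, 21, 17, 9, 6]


n=5, Σx=56, Σy=57, Σxy=799, Σx²=750, Σy²=863
r = (5×799 - 56×57)/√((5×750 - 56²)(5×863 - 57²))
= 803/√(614×1066) = 803/√654524 ≈ 803/809.0266 ≈ 0.9926

r ≈ 0.9926


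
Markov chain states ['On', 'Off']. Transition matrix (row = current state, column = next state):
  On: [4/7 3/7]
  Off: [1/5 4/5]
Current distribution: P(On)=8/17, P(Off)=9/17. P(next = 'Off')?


P(next=Off) = Σᵢ P(now=i)×P(i→Off)
= 8/17×3/7 + 9/17×4/5
= 24/119 + 36/85 = 372/595

P = 372/595 ≈ 0.6252


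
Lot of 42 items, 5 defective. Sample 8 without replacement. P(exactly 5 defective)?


Hypergeometric: C(5,5)×C(37,3)/C(42,8)
= 1×7770/118030185 = 2/30381

P(X=5) = 2/30381 ≈ 0.01%


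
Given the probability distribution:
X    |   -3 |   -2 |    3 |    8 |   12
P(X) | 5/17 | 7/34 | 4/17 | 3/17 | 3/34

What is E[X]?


E[X] = Σ x·P(X=x)
= (-3)×(5/17) + (-2)×(7/34) + (3)×(4/17) + (8)×(3/17) + (12)×(3/34)
= 32/17

E[X] = 32/17


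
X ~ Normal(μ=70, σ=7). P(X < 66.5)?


z = (66.5-70)/7 = -0.5
P(Z < -0.5) = 0.3085

P(X < 66.5) ≈ 0.3085


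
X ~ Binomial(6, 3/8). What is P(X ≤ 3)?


P(X ≤ 3) = Σ P(X=i) for i=0..3
P(X=0) = 15625/262144
P(X=1) = 28125/131072
P(X=2) = 84375/262144
P(X=3) = 16875/65536
Sum = 111875/131072

P(X ≤ 3) = 111875/131072 ≈ 85.35%


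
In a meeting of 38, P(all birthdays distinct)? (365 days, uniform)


P(all different) = Π(365-i)/365 for i=0..37
= (365/365)×(364/365)×...×(328/365)
= 0.135932

P ≈ 0.1359 ≈ 13.59%


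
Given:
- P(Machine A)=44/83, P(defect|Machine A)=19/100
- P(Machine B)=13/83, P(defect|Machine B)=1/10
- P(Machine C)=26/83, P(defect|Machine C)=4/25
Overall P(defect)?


P(B) = Σ P(B|Aᵢ)×P(Aᵢ)
  19/100×44/83 = 209/2075
  1/10×13/83 = 13/830
  4/25×26/83 = 104/2075
Sum = 691/4150

P(defect) = 691/4150 ≈ 16.65%


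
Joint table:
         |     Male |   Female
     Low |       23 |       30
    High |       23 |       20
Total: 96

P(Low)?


P(Low) = (23+30)/96 = 53/96

P(Low) = 53/96 ≈ 55.21%


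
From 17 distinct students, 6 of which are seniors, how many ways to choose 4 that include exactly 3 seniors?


Choose 3 of the 6 seniors and 1 of the other 11 students:
C(6,3)×C(11,1) = 20×11 = 220

220


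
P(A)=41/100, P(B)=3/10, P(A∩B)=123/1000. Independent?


P(A)×P(B) = 123/1000
P(A∩B) = 123/1000
Equal ✓ → Independent

Yes, independent


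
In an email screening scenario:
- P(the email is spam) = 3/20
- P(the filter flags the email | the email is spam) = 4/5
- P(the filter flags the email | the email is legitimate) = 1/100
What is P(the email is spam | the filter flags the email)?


Using Bayes' theorem:
P(A|B) = P(B|A)·P(A) / P(B)

P(the filter flags the email) = 4/5 × 3/20 + 1/100 × 17/20
= 3/25 + 17/2000 = 257/2000

P(the email is spam|the filter flags the email) = (3/25) / (257/2000) = 240/257

P(the email is spam|the filter flags the email) = 240/257 ≈ 93.39%


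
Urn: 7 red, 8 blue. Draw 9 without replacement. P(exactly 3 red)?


Hypergeometric: C(7,3)×C(8,6)/C(15,9)
= 35×28/5005 = 28/143

P(X=3) = 28/143 ≈ 19.58%


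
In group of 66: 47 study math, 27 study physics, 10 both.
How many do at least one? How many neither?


|A∪B| = 47+27-10 = 64
Neither = 66-64 = 2

At least one: 64; Neither: 2


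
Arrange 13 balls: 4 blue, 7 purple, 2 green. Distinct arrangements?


13!/(4!×7!×2!) = 25740

25740


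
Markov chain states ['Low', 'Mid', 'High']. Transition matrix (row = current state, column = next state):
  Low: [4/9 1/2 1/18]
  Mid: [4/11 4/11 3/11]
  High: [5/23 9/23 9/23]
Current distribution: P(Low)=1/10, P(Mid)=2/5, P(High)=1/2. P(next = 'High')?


P(next=High) = Σᵢ P(now=i)×P(i→High)
= 1/10×1/18 + 2/5×3/11 + 1/2×9/23
= 1/180 + 6/55 + 9/46 = 14131/45540

P = 14131/45540 ≈ 0.3103


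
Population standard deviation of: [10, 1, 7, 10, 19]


Mean = 47/5
  (10-47/5)²=9/25
  (1-47/5)²=1764/25
  (7-47/5)²=144/25
  (10-47/5)²=9/25
  (19-47/5)²=2304/25
Σ(x-μ)² = 846/5
σ² = (846/5)/5 = 846/25

σ = √(846/25) ≈ 5.8172


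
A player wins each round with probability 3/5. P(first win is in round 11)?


Geometric: P(X=11) = (1-p)^(k-1)×p = (2/5)^10×3/5 = 3072/48828125

P(X=11) = 3072/48828125 ≈ 0.01%


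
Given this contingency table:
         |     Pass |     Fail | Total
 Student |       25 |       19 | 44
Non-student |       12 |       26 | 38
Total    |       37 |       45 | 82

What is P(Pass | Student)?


P(Pass | Student) = 25/(25+19) = 25/44

P(Pass|Student) = 25/44 ≈ 56.82%


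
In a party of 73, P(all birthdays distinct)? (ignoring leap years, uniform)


P(all different) = Π(365-i)/365 for i=0..72
= (365/365)×(364/365)×...×(293/365)
= 0.000439

P ≈ 0.0004 ≈ 0.04%


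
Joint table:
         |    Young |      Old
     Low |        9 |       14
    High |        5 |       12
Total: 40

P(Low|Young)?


P(Low|Young) = 9/(9+5) = 9/14

P = 9/14 ≈ 64.29%


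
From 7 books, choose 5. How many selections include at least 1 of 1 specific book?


Complement: C(7,5) - C(6,5) = 21 - 6 = 15

15


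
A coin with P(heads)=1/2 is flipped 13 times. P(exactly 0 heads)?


Binomial: P(X=0) = C(13,0)×p^0×(1-p)^13
= 1 × 1 × 1/8192 = 1/8192

P(X=0) = 1/8192 ≈ 0.01%


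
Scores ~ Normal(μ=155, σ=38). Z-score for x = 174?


z = (x - μ)/σ = (174 - 155)/38 = 0.5

z = 0.5


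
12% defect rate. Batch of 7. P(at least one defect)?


P(all good) = (22/25)^7 = 2494357888/6103515625
P(≥1 defect) = 3609157737/6103515625

P = 3609157737/6103515625 ≈ 59.13%


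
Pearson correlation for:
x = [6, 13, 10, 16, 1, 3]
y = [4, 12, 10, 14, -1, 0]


n=6, Σx=49, Σy=39, Σxy=503, Σx²=571, Σy²=457
r = (6×503 - 49×39)/√((6×571 - 49²)(6×457 - 39²))
= 1107/√(1025×1221) = 1107/√1251525 ≈ 1107/1118.7158 ≈ 0.9895

r ≈ 0.9895


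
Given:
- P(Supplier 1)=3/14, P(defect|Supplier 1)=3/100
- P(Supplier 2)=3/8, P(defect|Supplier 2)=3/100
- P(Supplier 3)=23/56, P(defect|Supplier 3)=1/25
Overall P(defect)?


P(B) = Σ P(B|Aᵢ)×P(Aᵢ)
  3/100×3/14 = 9/1400
  3/100×3/8 = 9/800
  1/25×23/56 = 23/1400
Sum = 191/5600

P(defect) = 191/5600 ≈ 3.41%


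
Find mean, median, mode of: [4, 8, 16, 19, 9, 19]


Sorted: [4, 8, 9, 16, 19, 19]
Mean = 75/6 = 25/2
Median = 25/2
Freq: {4: 1, 8: 1, 16: 1, 19: 2, 9: 1}
Mode: [19]

Mean=25/2, Median=25/2, Mode=19


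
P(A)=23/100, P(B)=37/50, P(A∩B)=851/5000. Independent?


P(A)×P(B) = 851/5000
P(A∩B) = 851/5000
Equal ✓ → Independent

Yes, independent


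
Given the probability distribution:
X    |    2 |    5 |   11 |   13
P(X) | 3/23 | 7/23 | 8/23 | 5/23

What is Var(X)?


E[X] = 194/23
E[X²] = 2000/23
Var(X) = E[X²] - (E[X])² = 2000/23 - 37636/529 = 8364/529

Var(X) = 8364/529 ≈ 15.8110


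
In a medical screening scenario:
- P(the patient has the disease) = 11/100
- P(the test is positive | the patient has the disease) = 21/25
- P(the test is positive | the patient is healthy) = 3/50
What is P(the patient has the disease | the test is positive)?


Using Bayes' theorem:
P(A|B) = P(B|A)·P(A) / P(B)

P(the test is positive) = 21/25 × 11/100 + 3/50 × 89/100
= 231/2500 + 267/5000 = 729/5000

P(the patient has the disease|the test is positive) = (231/2500) / (729/5000) = 154/243

P(the patient has the disease|the test is positive) = 154/243 ≈ 63.37%


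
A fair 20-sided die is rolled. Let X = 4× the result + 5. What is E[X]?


E[die] = (1+20)/2 = 21/2
E[X] = 4×21/2 + 5 = 47

E[X] = 47


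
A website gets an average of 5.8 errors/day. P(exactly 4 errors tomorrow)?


Poisson(λ=5.8): P(X=4) = e^(-λ)×λ^k/k!
= e^(-5.8) × 5.8^4 / 4!
≈ 0.003027554745 × 1131.6496 / 24 ≈ 0.142755

P(X=4) ≈ 0.142755 ≈ 14.28%


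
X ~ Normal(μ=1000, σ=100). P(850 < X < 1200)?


z₁=(850-1000)/100=-1.5, z₂=(1200-1000)/100=2.0
P = Φ(2.0) - Φ(-1.5) = 0.977250 - 0.066807 = 0.910443 ≈ 0.9104

P(850 < X < 1200) ≈ 0.9104


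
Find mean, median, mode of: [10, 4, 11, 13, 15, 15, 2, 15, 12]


Sorted: [2, 4, 10, 11, 12, 13, 15, 15, 15]
Mean = 97/9
Median = 12
Freq: {10: 1, 4: 1, 11: 1, 13: 1, 15: 3, 2: 1, 12: 1}
Mode: [15]

Mean=97/9, Median=12, Mode=15


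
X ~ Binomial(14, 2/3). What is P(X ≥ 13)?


P(X ≥ 13) = Σ P(X=i) for i=13..14
P(X=13) = 114688/4782969
P(X=14) = 16384/4782969
Sum = 131072/4782969

P(X ≥ 13) = 131072/4782969 ≈ 2.74%


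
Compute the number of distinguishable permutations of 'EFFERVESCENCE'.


Letters: 13, freq: {'E': 5, 'F': 2, 'R': 1, 'V': 1, 'S': 1, 'C': 2, 'N': 1}
13!/(5!×2!×1!×1!×1!×2!×1!) = 6227020800/480 = 12972960

12972960


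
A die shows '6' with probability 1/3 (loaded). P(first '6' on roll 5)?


Geometric: P(X=5) = (1-p)^(k-1)×p = (2/3)^4×1/3 = 16/243

P(X=5) = 16/243 ≈ 6.58%


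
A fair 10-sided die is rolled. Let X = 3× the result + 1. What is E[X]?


E[die] = (1+10)/2 = 11/2
E[X] = 3×11/2 + 1 = 35/2

E[X] = 35/2


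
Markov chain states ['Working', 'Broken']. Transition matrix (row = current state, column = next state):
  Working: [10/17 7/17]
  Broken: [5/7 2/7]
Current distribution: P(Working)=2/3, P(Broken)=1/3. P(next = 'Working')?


P(next=Working) = Σᵢ P(now=i)×P(i→Working)
= 2/3×10/17 + 1/3×5/7
= 20/51 + 5/21 = 75/119

P = 75/119 ≈ 0.6303


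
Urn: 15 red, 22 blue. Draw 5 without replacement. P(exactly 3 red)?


Hypergeometric: C(15,3)×C(22,2)/C(37,5)
= 455×231/435897 = 455/1887

P(X=3) = 455/1887 ≈ 24.11%


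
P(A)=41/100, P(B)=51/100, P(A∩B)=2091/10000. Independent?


P(A)×P(B) = 2091/10000
P(A∩B) = 2091/10000
Equal ✓ → Independent

Yes, independent


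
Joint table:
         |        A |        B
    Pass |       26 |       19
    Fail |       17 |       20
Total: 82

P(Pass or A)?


P(Pass∨A) = P(Pass) + P(A) - P(Pass∧A)
= (45 + 43 - 26)/82 = 62/82 = 31/41

P = 31/41 ≈ 75.61%


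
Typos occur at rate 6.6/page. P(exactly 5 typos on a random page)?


Poisson(λ=6.6): P(X=5) = e^(-λ)×λ^k/k!
= e^(-6.6) × 6.6^5 / 5!
≈ 0.001360368038 × 12523.32576 / 120 ≈ 0.141969

P(X=5) ≈ 0.141969 ≈ 14.20%


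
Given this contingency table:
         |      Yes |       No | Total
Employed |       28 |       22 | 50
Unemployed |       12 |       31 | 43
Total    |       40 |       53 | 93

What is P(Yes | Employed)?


P(Yes | Employed) = 28/(28+22) = 28/50 = 14/25

P(Yes|Employed) = 14/25 ≈ 56.00%


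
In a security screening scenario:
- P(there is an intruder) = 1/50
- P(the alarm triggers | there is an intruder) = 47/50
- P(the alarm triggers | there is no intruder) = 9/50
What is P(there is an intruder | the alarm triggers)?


Using Bayes' theorem:
P(A|B) = P(B|A)·P(A) / P(B)

P(the alarm triggers) = 47/50 × 1/50 + 9/50 × 49/50
= 47/2500 + 441/2500 = 122/625

P(there is an intruder|the alarm triggers) = (47/2500) / (122/625) = 47/488

P(there is an intruder|the alarm triggers) = 47/488 ≈ 9.63%


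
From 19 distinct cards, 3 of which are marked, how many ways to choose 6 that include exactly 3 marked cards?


Choose 3 of the 3 marked cards and 3 of the other 16 cards:
C(3,3)×C(16,3) = 1×560 = 560

560


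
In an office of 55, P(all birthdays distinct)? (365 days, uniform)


P(all different) = Π(365-i)/365 for i=0..54
= (365/365)×(364/365)×...×(311/365)
= 0.013738

P ≈ 0.0137 ≈ 1.37%


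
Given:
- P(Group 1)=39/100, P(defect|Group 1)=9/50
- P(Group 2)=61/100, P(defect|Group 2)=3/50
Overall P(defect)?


P(B) = Σ P(B|Aᵢ)×P(Aᵢ)
  9/50×39/100 = 351/5000
  3/50×61/100 = 183/5000
Sum = 267/2500

P(defect) = 267/2500 ≈ 10.68%


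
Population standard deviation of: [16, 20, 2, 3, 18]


Mean = 59/5
  (16-59/5)²=441/25
  (20-59/5)²=1681/25
  (2-59/5)²=2401/25
  (3-59/5)²=1936/25
  (18-59/5)²=961/25
Σ(x-μ)² = 1484/5
σ² = (1484/5)/5 = 1484/25

σ = √(1484/25) ≈ 7.7045


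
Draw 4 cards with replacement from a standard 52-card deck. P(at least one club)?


P(not a club) = 39/52 = 3/4
P(none in 4 draws) = (3/4)^4 = 81/256
P(≥1 club) = 1 - 81/256 = 175/256

P = 175/256 ≈ 68.36%


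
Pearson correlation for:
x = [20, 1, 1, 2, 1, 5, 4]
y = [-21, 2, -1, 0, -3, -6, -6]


n=7, Σx=34, Σy=-35, Σxy=-476, Σx²=448, Σy²=527
r = (7×(-476) - 34×(-35))/√((7×448 - 34²)(7×527 - (-35)²))
= -2142/√(1980×2464) = -2142/√4878720 ≈ -2142/2208.7825 ≈ -0.9698

r ≈ -0.9698


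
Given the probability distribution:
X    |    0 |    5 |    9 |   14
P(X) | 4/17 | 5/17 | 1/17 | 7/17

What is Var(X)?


E[X] = 132/17
E[X²] = 1578/17
Var(X) = E[X²] - (E[X])² = 1578/17 - 17424/289 = 9402/289

Var(X) = 9402/289 ≈ 32.5329


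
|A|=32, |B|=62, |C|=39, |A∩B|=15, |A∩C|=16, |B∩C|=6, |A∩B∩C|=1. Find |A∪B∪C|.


|A∪B∪C| = 32+62+39-15-16-6+1 = 97

|A∪B∪C| = 97


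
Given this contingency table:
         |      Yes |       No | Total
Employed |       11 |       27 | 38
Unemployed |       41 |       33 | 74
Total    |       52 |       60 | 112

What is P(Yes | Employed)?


P(Yes | Employed) = 11/(11+27) = 11/38

P(Yes|Employed) = 11/38 ≈ 28.95%


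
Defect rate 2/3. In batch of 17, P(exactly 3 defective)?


Binomial: P(X=3) = C(17,3)×p^3×(1-p)^14
= 680 × 8/27 × 1/4782969 = 5440/129140163

P(X=3) = 5440/129140163 ≈ 0.00%


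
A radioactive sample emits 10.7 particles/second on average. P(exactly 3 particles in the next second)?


Poisson(λ=10.7): P(X=3) = e^(-λ)×λ^k/k!
= e^(-10.7) × 10.7^3 / 3!
≈ 2.254493791e-05 × 1225.043 / 6 ≈ 0.004603

P(X=3) ≈ 0.004603 ≈ 0.46%


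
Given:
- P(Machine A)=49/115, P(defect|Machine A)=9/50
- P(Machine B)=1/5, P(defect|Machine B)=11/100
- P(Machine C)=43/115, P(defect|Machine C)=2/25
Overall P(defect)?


P(B) = Σ P(B|Aᵢ)×P(Aᵢ)
  9/50×49/115 = 441/5750
  11/100×1/5 = 11/500
  2/25×43/115 = 86/2875
Sum = 1479/11500

P(defect) = 1479/11500 ≈ 12.86%


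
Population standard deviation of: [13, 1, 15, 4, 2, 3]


Mean = 38/6 = 19/3
  (13-19/3)²=400/9
  (1-19/3)²=256/9
  (15-19/3)²=676/9
  (4-19/3)²=49/9
  (2-19/3)²=169/9
  (3-19/3)²=100/9
Σ(x-μ)² = 550/3
σ² = (550/3)/6 = 275/9

σ = √(275/9) ≈ 5.5277


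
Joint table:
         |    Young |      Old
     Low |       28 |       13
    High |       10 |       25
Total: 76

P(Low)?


P(Low) = (28+13)/76 = 41/76

P(Low) = 41/76 ≈ 53.95%


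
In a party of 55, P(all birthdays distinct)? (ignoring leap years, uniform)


P(all different) = Π(365-i)/365 for i=0..54
= (365/365)×(364/365)×...×(311/365)
= 0.013738

P ≈ 0.0137 ≈ 1.37%


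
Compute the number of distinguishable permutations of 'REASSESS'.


Letters: 8, freq: {'R': 1, 'E': 2, 'A': 1, 'S': 4}
8!/(1!×2!×1!×4!) = 40320/48 = 840

840


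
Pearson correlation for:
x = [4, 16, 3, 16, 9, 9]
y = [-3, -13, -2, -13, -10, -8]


n=6, Σx=57, Σy=-49, Σxy=-596, Σx²=699, Σy²=515
r = (6×(-596) - 57×(-49))/√((6×699 - 57²)(6×515 - (-49)²))
= -783/√(945×689) = -783/√651105 ≈ -783/806.9108 ≈ -0.9704

r ≈ -0.9704


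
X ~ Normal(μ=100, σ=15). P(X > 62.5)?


z = (62.5-100)/15 = -2.5
P(X > 62.5) = 1 - P(Z ≤ -2.5) = 1 - 0.0062 = 0.9938

P(X > 62.5) ≈ 0.9938


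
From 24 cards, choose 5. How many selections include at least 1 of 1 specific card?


Complement: C(24,5) - C(23,5) = 42504 - 33649 = 8855

8855


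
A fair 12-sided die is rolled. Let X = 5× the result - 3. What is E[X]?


E[die] = (1+12)/2 = 13/2
E[X] = 5×13/2 - 3 = 59/2

E[X] = 59/2


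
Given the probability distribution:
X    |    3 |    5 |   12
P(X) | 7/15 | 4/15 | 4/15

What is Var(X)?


E[X] = 89/15
E[X²] = 739/15
Var(X) = E[X²] - (E[X])² = 739/15 - 7921/225 = 3164/225

Var(X) = 3164/225 ≈ 14.0622


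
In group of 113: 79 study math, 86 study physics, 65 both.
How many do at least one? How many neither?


|A∪B| = 79+86-65 = 100
Neither = 113-100 = 13

At least one: 100; Neither: 13


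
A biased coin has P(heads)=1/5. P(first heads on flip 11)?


Geometric: P(X=11) = (1-p)^(k-1)×p = (4/5)^10×1/5 = 1048576/48828125

P(X=11) = 1048576/48828125 ≈ 2.15%


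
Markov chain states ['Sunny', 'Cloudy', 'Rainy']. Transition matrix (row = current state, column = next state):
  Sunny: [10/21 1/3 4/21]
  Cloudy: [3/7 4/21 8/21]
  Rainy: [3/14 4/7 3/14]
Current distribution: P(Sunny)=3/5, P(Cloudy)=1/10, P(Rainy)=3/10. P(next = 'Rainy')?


P(next=Rainy) = Σᵢ P(now=i)×P(i→Rainy)
= 3/5×4/21 + 1/10×8/21 + 3/10×3/14
= 4/35 + 4/105 + 9/140 = 13/60

P = 13/60 ≈ 0.2167


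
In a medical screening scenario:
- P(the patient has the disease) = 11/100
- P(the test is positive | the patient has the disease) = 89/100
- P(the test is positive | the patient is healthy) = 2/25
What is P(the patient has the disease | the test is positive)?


Using Bayes' theorem:
P(A|B) = P(B|A)·P(A) / P(B)

P(the test is positive) = 89/100 × 11/100 + 2/25 × 89/100
= 979/10000 + 89/1250 = 1691/10000

P(the patient has the disease|the test is positive) = (979/10000) / (1691/10000) = 11/19

P(the patient has the disease|the test is positive) = 11/19 ≈ 57.89%


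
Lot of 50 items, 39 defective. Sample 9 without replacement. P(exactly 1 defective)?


Hypergeometric: C(39,1)×C(11,8)/C(50,9)
= 39×165/2505433700 = 117/45553340

P(X=1) = 117/45553340 ≈ 0.00%


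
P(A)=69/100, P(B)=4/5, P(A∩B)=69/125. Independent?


P(A)×P(B) = 69/125
P(A∩B) = 69/125
Equal ✓ → Independent

Yes, independent


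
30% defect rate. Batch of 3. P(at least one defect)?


P(all good) = (7/10)^3 = 343/1000
P(≥1 defect) = 657/1000

P = 657/1000 ≈ 65.70%


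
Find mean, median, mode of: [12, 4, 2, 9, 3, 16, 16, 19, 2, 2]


Sorted: [2, 2, 2, 3, 4, 9, 12, 16, 16, 19]
Mean = 85/10 = 17/2
Median = 13/2
Freq: {12: 1, 4: 1, 2: 3, 9: 1, 3: 1, 16: 2, 19: 1}
Mode: [2]

Mean=17/2, Median=13/2, Mode=2


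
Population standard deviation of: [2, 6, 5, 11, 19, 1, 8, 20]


Mean = 72/8 = 9
  (2-9)²=49
  (6-9)²=9
  (5-9)²=16
  (11-9)²=4
  (19-9)²=100
  (1-9)²=64
  (8-9)²=1
  (20-9)²=121
Σ(x-μ)² = 364
σ² = 364/8 = 91/2

σ = √(91/2) ≈ 6.7454


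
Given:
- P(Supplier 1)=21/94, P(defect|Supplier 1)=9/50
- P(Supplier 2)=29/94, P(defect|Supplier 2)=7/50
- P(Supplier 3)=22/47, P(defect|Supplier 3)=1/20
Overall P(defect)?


P(B) = Σ P(B|Aᵢ)×P(Aᵢ)
  9/50×21/94 = 189/4700
  7/50×29/94 = 203/4700
  1/20×22/47 = 11/470
Sum = 251/2350

P(defect) = 251/2350 ≈ 10.68%


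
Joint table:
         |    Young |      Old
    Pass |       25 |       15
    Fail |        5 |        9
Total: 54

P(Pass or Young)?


P(Pass∨Young) = P(Pass) + P(Young) - P(Pass∧Young)
= (40 + 30 - 25)/54 = 45/54 = 5/6

P = 5/6 ≈ 83.33%


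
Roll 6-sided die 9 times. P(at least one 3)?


P(no 3)^9 = (5/6)^9 = 1953125/10077696
P(≥1) = 1 - 1953125/10077696 = 8124571/10077696

P = 8124571/10077696 ≈ 80.62%


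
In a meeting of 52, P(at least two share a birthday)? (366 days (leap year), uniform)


P(all different) = Π(366-i)/366 for i=0..51
= 0.022238
P(match) = 1 - 0.022238 = 0.977762

P ≈ 0.9778 ≈ 97.78%


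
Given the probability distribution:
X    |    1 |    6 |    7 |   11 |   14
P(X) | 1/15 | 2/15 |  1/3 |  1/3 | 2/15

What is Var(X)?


E[X] = 131/15
E[X²] = 263/3
Var(X) = E[X²] - (E[X])² = 263/3 - 17161/225 = 2564/225

Var(X) = 2564/225 ≈ 11.3956


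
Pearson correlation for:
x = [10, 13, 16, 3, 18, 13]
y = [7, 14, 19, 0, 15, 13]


n=6, Σx=73, Σy=68, Σxy=995, Σx²=1027, Σy²=1000
r = (6×995 - 73×68)/√((6×1027 - 73²)(6×1000 - 68²))
= 1006/√(833×1376) = 1006/√1146208 ≈ 1006/1070.6110 ≈ 0.9397

r ≈ 0.9397


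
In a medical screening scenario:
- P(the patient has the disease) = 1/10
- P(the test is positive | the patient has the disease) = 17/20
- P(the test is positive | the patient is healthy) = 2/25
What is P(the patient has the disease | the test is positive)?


Using Bayes' theorem:
P(A|B) = P(B|A)·P(A) / P(B)

P(the test is positive) = 17/20 × 1/10 + 2/25 × 9/10
= 17/200 + 9/125 = 157/1000

P(the patient has the disease|the test is positive) = (17/200) / (157/1000) = 85/157

P(the patient has the disease|the test is positive) = 85/157 ≈ 54.14%


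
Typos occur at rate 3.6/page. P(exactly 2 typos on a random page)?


Poisson(λ=3.6): P(X=2) = e^(-λ)×λ^k/k!
= e^(-3.6) × 3.6^2 / 2!
≈ 0.02732372245 × 12.96 / 2 ≈ 0.177058

P(X=2) ≈ 0.177058 ≈ 17.71%


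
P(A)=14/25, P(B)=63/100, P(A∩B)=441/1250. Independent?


P(A)×P(B) = 441/1250
P(A∩B) = 441/1250
Equal ✓ → Independent

Yes, independent


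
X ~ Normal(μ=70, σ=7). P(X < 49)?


z = (49-70)/7 = -3.0
P(Z < -3.0) = 0.0013

P(X < 49) ≈ 0.0013


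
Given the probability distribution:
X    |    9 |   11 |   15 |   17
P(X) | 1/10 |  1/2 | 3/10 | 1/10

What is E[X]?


E[X] = Σ x·P(X=x)
= (9)×(1/10) + (11)×(1/2) + (15)×(3/10) + (17)×(1/10)
= 63/5

E[X] = 63/5


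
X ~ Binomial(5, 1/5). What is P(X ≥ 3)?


P(X ≥ 3) = Σ P(X=i) for i=3..5
P(X=3) = 32/625
P(X=4) = 4/625
P(X=5) = 1/3125
Sum = 181/3125

P(X ≥ 3) = 181/3125 ≈ 5.79%


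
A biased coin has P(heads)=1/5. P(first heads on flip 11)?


Geometric: P(X=11) = (1-p)^(k-1)×p = (4/5)^10×1/5 = 1048576/48828125

P(X=11) = 1048576/48828125 ≈ 2.15%


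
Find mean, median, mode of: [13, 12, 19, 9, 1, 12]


Sorted: [1, 9, 12, 12, 13, 19]
Mean = 66/6 = 11
Median = 12
Freq: {13: 1, 12: 2, 19: 1, 9: 1, 1: 1}
Mode: [12]

Mean=11, Median=12, Mode=12


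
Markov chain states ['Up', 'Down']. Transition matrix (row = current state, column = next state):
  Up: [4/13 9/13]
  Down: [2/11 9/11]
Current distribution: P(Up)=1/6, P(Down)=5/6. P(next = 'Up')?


P(next=Up) = Σᵢ P(now=i)×P(i→Up)
= 1/6×4/13 + 5/6×2/11
= 2/39 + 5/33 = 29/143

P = 29/143 ≈ 0.2028


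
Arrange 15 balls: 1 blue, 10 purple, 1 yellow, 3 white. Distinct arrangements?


15!/(1!×10!×1!×3!) = 60060

60060


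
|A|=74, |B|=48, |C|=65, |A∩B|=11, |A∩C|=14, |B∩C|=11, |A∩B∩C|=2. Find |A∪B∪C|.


|A∪B∪C| = 74+48+65-11-14-11+2 = 153

|A∪B∪C| = 153


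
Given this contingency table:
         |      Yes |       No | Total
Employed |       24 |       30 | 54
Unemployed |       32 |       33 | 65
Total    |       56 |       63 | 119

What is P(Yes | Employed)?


P(Yes | Employed) = 24/(24+30) = 24/54 = 4/9

P(Yes|Employed) = 4/9 ≈ 44.44%


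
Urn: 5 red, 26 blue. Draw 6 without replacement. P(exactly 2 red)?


Hypergeometric: C(5,2)×C(26,4)/C(31,6)
= 10×14950/736281 = 11500/56637

P(X=2) = 11500/56637 ≈ 20.30%


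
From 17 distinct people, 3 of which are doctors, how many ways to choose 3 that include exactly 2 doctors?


Choose 2 of the 3 doctors and 1 of the other 14 people:
C(3,2)×C(14,1) = 3×14 = 42

42


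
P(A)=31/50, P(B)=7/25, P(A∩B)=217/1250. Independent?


P(A)×P(B) = 217/1250
P(A∩B) = 217/1250
Equal ✓ → Independent

Yes, independent


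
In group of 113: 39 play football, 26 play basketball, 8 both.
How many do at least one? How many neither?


|A∪B| = 39+26-8 = 57
Neither = 113-57 = 56

At least one: 57; Neither: 56


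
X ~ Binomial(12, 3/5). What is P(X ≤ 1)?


P(X ≤ 1) = Σ P(X=i) for i=0..1
P(X=0) = 4096/244140625
P(X=1) = 73728/244140625
Sum = 77824/244140625

P(X ≤ 1) = 77824/244140625 ≈ 0.03%


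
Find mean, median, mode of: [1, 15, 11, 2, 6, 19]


Sorted: [1, 2, 6, 11, 15, 19]
Mean = 54/6 = 9
Median = 17/2
Freq: {1: 1, 15: 1, 11: 1, 2: 1, 6: 1, 19: 1}
Mode: No mode

Mean=9, Median=17/2, Mode=No mode


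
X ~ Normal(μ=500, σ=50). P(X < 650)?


z = (650-500)/50 = 3.0
P(Z < 3.0) = 0.9987

P(X < 650) ≈ 0.9987


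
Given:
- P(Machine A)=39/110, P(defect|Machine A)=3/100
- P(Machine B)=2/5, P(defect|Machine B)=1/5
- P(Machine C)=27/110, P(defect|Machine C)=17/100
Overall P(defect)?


P(B) = Σ P(B|Aᵢ)×P(Aᵢ)
  3/100×39/110 = 117/11000
  1/5×2/5 = 2/25
  17/100×27/110 = 459/11000
Sum = 182/1375

P(defect) = 182/1375 ≈ 13.24%


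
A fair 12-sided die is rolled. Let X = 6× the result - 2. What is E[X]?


E[die] = (1+12)/2 = 13/2
E[X] = 6×13/2 - 2 = 37

E[X] = 37


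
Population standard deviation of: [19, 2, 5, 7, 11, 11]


Mean = 55/6
  (19-55/6)²=3481/36
  (2-55/6)²=1849/36
  (5-55/6)²=625/36
  (7-55/6)²=169/36
  (11-55/6)²=121/36
  (11-55/6)²=121/36
Σ(x-μ)² = 1061/6
σ² = (1061/6)/6 = 1061/36

σ = √(1061/36) ≈ 5.4288


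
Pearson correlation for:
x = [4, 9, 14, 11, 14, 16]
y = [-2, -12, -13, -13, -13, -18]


n=6, Σx=68, Σy=-71, Σxy=-911, Σx²=866, Σy²=979
r = (6×(-911) - 68×(-71))/√((6×866 - 68²)(6×979 - (-71)²))
= -638/√(572×833) = -638/√476476 ≈ -638/690.2724 ≈ -0.9243

r ≈ -0.9243


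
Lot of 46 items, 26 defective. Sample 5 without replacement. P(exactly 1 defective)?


Hypergeometric: C(26,1)×C(20,4)/C(46,5)
= 26×4845/1370754 = 20995/228459

P(X=1) = 20995/228459 ≈ 9.19%


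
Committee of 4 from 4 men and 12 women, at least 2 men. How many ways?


Count by #men:
  2M,2W: C(4,2)×C(12,2)=396
  3M,1W: C(4,3)×C(12,1)=48
  4M,0W: C(4,4)×C(12,0)=1
Total = 445

445


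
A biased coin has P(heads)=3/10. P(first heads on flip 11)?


Geometric: P(X=11) = (1-p)^(k-1)×p = (7/10)^10×3/10 = 847425747/100000000000

P(X=11) = 847425747/100000000000 ≈ 0.85%


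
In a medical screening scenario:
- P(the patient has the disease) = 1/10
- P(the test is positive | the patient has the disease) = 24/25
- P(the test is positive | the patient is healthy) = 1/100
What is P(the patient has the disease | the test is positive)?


Using Bayes' theorem:
P(A|B) = P(B|A)·P(A) / P(B)

P(the test is positive) = 24/25 × 1/10 + 1/100 × 9/10
= 12/125 + 9/1000 = 21/200

P(the patient has the disease|the test is positive) = (12/125) / (21/200) = 32/35

P(the patient has the disease|the test is positive) = 32/35 ≈ 91.43%


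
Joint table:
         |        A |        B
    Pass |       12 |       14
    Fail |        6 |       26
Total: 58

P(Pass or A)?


P(Pass∨A) = P(Pass) + P(A) - P(Pass∧A)
= (26 + 18 - 12)/58 = 32/58 = 16/29

P = 16/29 ≈ 55.17%


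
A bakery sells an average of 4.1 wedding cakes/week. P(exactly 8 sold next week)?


Poisson(λ=4.1): P(X=8) = e^(-λ)×λ^k/k!
= e^(-4.1) × 4.1^8 / 8!
≈ 0.0165726754 × 79849.2522912 / 40320 ≈ 0.032820

P(X=8) ≈ 0.032820 ≈ 3.28%


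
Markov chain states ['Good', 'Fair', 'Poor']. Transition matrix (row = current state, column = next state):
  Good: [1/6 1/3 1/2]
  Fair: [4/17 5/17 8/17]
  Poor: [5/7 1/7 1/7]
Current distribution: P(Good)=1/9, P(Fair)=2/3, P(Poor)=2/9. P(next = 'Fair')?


P(next=Fair) = Σᵢ P(now=i)×P(i→Fair)
= 1/9×1/3 + 2/3×5/17 + 2/9×1/7
= 1/27 + 10/51 + 2/63 = 851/3213

P = 851/3213 ≈ 0.2649


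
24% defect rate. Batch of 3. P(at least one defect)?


P(all good) = (19/25)^3 = 6859/15625
P(≥1 defect) = 8766/15625

P = 8766/15625 ≈ 56.10%


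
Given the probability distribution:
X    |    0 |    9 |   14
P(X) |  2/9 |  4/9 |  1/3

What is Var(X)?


E[X] = 26/3
E[X²] = 304/3
Var(X) = E[X²] - (E[X])² = 304/3 - 676/9 = 236/9

Var(X) = 236/9 ≈ 26.2222


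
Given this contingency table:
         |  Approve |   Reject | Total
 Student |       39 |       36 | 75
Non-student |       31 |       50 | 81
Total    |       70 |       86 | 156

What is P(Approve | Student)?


P(Approve | Student) = 39/(39+36) = 39/75 = 13/25

P(Approve|Student) = 13/25 ≈ 52.00%


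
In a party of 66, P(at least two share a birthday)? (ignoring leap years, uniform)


P(all different) = Π(365-i)/365 for i=0..65
= 0.001904
P(match) = 1 - 0.001904 = 0.998096

P ≈ 0.9981 ≈ 99.81%


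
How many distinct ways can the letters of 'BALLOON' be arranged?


Letters: 7, freq: {'B': 1, 'A': 1, 'L': 2, 'O': 2, 'N': 1}
7!/(1!×1!×2!×2!×1!) = 5040/4 = 1260

1260


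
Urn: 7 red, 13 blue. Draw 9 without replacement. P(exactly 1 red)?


Hypergeometric: C(7,1)×C(13,8)/C(20,9)
= 7×1287/167960 = 693/12920

P(X=1) = 693/12920 ≈ 5.36%


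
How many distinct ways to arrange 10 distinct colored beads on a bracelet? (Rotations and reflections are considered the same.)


Free circular arrangements: rotations and reflections both identified.
(n-1)!/2 = 9!/2 = 362880/2 = 181440

181440


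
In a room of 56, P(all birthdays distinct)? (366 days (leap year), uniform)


P(all different) = Π(366-i)/366 for i=0..55
= (366/366)×(365/366)×...×(311/366)
= 0.011818

P ≈ 0.0118 ≈ 1.18%


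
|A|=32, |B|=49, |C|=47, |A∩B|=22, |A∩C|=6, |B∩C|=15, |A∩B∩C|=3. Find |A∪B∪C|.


|A∪B∪C| = 32+49+47-22-6-15+3 = 88

|A∪B∪C| = 88


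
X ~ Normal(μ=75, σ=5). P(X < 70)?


z = (70-75)/5 = -1.0
P(Z < -1.0) = 0.1587

P(X < 70) ≈ 0.1587


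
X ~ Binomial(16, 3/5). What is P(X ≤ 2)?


P(X ≤ 2) = Σ P(X=i) for i=0..2
P(X=0) = 65536/152587890625
P(X=1) = 1572864/152587890625
P(X=2) = 3538944/30517578125
Sum = 3866624/30517578125

P(X ≤ 2) = 3866624/30517578125 ≈ 0.01%


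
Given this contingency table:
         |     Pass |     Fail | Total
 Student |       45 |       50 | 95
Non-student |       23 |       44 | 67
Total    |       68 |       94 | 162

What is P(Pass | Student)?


P(Pass | Student) = 45/(45+50) = 45/95 = 9/19

P(Pass|Student) = 9/19 ≈ 47.37%


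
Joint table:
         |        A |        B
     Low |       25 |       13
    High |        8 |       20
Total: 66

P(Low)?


P(Low) = (25+13)/66 = 38/66 = 19/33

P(Low) = 19/33 ≈ 57.58%


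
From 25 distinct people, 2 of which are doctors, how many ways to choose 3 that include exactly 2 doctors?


Choose 2 of the 2 doctors and 1 of the other 23 people:
C(2,2)×C(23,1) = 1×23 = 23

23


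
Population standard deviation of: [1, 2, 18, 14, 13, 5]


Mean = 53/6
  (1-53/6)²=2209/36
  (2-53/6)²=1681/36
  (18-53/6)²=3025/36
  (14-53/6)²=961/36
  (13-53/6)²=625/36
  (5-53/6)²=529/36
Σ(x-μ)² = 1505/6
σ² = (1505/6)/6 = 1505/36

σ = √(1505/36) ≈ 6.4657
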